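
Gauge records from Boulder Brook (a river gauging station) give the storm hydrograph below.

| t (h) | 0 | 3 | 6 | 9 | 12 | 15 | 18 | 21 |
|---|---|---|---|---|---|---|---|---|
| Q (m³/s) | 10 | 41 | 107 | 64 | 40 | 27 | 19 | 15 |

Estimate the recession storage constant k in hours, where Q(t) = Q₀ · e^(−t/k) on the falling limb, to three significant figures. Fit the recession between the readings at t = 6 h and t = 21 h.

k ≈ 7.63 h

On the falling limb, Q drops from 107 to 15 m³/s between t = 6 h and t = 21 h (Δt = 15 h).
k = −Δt / ln(Q₂/Q₁) = −15 / ln(15/107) = 7.63 h.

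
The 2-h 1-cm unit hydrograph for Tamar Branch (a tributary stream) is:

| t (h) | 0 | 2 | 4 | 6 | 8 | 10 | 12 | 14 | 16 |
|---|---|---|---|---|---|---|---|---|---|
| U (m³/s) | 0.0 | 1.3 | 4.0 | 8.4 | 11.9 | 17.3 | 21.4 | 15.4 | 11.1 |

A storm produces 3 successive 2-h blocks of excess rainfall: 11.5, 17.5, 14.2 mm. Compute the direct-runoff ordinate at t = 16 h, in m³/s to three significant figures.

Q ≈ 70.1 m³/s

By discrete convolution, Q_j = Σ (P_i / 10 mm) · U_{j−i}.
At t = 16 h (j=8): Q = (11.5/10)·11.1 + (17.5/10)·15.4 + (14.2/10)·21.4 = 70.1 m³/s.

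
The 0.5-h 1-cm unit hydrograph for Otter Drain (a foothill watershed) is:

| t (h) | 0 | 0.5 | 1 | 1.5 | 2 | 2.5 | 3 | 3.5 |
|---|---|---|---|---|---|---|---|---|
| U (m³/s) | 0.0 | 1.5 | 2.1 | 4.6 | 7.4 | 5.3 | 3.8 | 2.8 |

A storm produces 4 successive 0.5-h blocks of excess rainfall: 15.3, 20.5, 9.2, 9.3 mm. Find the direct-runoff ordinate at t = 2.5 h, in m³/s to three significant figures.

Q ≈ 29.5 m³/s

By discrete convolution, Q_j = Σ (P_i / 10 mm) · U_{j−i}.
At t = 2.5 h (j=5): Q = (15.3/10)·5.3 + (20.5/10)·7.4 + (9.2/10)·4.6 + (9.3/10)·2.1 = 29.5 m³/s.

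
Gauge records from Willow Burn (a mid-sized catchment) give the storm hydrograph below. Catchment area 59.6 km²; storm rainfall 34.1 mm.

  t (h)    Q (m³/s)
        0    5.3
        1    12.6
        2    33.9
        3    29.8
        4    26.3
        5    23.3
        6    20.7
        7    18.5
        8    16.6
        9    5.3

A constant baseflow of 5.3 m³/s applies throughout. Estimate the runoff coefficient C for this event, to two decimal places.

C ≈ 0.25

ΣQ_DR = 139.3 m³/s; V = ΣQ_DR·Δt = 5.015 × 10^5 m³.
Runoff depth d = V / A = 8.414 mm.
C = d / P = 8.414 / 34.1 = 0.25.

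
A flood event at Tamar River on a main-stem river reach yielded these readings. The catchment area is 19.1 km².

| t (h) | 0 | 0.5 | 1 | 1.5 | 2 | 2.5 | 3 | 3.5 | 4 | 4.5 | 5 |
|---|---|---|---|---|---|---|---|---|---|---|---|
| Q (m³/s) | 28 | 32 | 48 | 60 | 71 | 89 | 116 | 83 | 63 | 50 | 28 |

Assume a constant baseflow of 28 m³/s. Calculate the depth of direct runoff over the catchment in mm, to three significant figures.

Direct runoff: 0.0, 4.0, 20.0, 32.0, 43.0, 61.0, 88.0, 55.0, 35.0, 22.0, 0.0 m³/s; ΣQ_DR = 360.0 m³/s.
V = ΣQ_DR · Δt = 360.0 × 1800 s = 6.480 × 10^5 m³.
Over A = 19.1 km², depth = V / A = 33.9 mm.

d ≈ 33.9 mm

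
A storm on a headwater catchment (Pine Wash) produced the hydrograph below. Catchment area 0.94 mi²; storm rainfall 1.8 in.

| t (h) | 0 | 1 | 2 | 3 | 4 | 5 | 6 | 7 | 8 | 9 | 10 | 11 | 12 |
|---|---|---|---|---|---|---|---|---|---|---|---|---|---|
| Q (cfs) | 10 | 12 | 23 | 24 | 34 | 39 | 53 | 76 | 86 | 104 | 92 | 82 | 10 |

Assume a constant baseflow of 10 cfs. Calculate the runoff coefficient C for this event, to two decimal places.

ΣQ_DR = 515.0 cfs; V = ΣQ_DR·Δt = 1.854 × 10^6 ft³.
Runoff depth d = V / A = 0.8490 in.
C = d / P = 0.8490 / 1.8 = 0.47.

C ≈ 0.47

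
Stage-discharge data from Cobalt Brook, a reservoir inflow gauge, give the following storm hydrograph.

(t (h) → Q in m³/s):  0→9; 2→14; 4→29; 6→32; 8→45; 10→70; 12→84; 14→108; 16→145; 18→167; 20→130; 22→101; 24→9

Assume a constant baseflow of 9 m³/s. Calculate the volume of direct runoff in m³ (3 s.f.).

V ≈ 5.95 × 10^6 m³

Direct-runoff ordinates (Q − Q_b): 0.0, 5.0, 20.0, 23.0, 36.0, 61.0, 75.0, 99.0, 136.0, 158.0, 121.0, 92.0, 0.0 m³/s.
ΣQ_DR = 826.0 m³/s.
With Δt = 2 h = 7200 s, V = ΣQ_DR · Δt = 826.0 × 7200 = 5.95 × 10^6 m³.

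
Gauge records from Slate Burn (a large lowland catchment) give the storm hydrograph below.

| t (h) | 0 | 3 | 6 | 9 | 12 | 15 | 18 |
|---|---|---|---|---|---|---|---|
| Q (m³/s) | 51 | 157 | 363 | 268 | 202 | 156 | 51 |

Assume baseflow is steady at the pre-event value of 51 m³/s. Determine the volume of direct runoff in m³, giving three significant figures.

Direct-runoff ordinates (Q − Q_b): 0.0, 106.0, 312.0, 217.0, 151.0, 105.0, 0.0 m³/s.
ΣQ_DR = 891.0 m³/s.
With Δt = 3 h = 10800 s, V = ΣQ_DR · Δt = 891.0 × 10800 = 9.62 × 10^6 m³.

V ≈ 9.62 × 10^6 m³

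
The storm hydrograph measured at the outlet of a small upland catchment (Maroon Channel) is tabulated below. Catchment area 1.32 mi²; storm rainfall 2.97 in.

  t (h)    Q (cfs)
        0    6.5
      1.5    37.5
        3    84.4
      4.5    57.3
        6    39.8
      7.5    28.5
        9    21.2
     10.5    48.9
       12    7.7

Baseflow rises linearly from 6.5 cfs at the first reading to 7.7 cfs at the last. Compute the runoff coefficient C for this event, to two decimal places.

C ≈ 0.16

ΣQ_DR = 267.9 cfs; V = ΣQ_DR·Δt = 1.447 × 10^6 ft³.
Runoff depth d = V / A = 0.4717 in.
C = d / P = 0.4717 / 2.97 = 0.16.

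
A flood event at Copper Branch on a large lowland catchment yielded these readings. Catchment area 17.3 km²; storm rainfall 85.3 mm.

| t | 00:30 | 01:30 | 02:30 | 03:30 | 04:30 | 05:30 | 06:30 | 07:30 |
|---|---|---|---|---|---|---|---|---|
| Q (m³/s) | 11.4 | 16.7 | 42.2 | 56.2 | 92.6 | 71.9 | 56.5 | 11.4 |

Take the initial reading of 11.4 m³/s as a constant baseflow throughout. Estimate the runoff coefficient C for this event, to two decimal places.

C ≈ 0.65

ΣQ_DR = 267.7 m³/s; V = ΣQ_DR·Δt = 9.637 × 10^5 m³.
Runoff depth d = V / A = 55.71 mm.
C = d / P = 55.71 / 85.3 = 0.65.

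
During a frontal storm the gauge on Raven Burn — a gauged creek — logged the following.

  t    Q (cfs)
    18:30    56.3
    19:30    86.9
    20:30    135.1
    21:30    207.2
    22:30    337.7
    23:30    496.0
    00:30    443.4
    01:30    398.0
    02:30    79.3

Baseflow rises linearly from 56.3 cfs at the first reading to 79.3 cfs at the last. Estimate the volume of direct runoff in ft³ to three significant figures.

V ≈ 5.87 × 10^6 ft³

Direct-runoff ordinates (Q − Q_b): 0.00, 27.73, 73.05, 142.28, 269.90, 425.32, 369.85, 321.57, 0.00 cfs.
ΣQ_DR = 1630 cfs.
With Δt = 1 h = 3600 s, V = ΣQ_DR · Δt = 1630 × 3600 = 5.87 × 10^6 ft³.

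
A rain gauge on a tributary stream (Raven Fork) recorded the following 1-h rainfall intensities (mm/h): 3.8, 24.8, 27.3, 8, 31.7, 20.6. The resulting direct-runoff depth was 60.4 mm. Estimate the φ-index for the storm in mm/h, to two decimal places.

Only the 4 blocks with intensity above φ contribute runoff: 24.8, 27.3, 31.7, 20.6 mm/h.
Σ(I−φ)·Δt = d  ⇒  (24.8+27.3+31.7+20.6 − 4φ)·1 = 60.4
φ = (104.4 − 60.4/1) / 4 = 11.00 mm/h.

φ ≈ 11.00 mm/h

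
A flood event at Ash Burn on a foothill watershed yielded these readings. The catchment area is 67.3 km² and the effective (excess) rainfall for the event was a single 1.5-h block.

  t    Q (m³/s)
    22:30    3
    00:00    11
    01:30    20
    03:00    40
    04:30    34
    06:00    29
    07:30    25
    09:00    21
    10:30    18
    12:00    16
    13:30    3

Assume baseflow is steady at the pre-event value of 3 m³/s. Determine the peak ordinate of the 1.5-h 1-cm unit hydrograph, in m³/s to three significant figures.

U_p ≈ 24.7 m³/s

Direct runoff: 0.0, 8.0, 17.0, 37.0, 31.0, 26.0, 22.0, 18.0, 15.0, 13.0, 0.0 m³/s; ΣQ_DR = 187.0 m³/s, peak = 37.0 m³/s.
Runoff depth d = ΣQ_DR·Δt / A = 187.0 × 5400 / (67.3 km²) = 15.00 mm.
The 1-cm UH is the DRH scaled by (10 mm)/d, so U_p = 37.0 × 10/15.00 = 24.7 m³/s.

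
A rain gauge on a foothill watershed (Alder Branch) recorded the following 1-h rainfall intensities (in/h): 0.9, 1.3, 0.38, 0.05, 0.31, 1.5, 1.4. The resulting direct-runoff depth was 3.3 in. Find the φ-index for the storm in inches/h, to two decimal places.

φ ≈ 0.45 in/h

Only the 4 blocks with intensity above φ contribute runoff: 0.9, 1.3, 1.5, 1.4 in/h.
Σ(I−φ)·Δt = d  ⇒  (0.9+1.3+1.5+1.4 − 4φ)·1 = 3.3
φ = (5.100 − 3.3/1) / 4 = 0.45 in/h.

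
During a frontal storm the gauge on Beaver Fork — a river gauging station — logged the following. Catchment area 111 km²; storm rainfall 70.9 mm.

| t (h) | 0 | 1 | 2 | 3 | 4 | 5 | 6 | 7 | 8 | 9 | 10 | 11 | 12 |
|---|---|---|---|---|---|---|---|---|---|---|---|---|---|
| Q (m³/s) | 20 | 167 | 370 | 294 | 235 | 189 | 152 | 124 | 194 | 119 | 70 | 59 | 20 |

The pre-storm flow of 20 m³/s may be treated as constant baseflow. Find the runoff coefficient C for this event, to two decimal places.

ΣQ_DR = 1753 m³/s; V = ΣQ_DR·Δt = 6.311 × 10^6 m³.
Runoff depth d = V / A = 56.85 mm.
C = d / P = 56.85 / 70.9 = 0.80.

C ≈ 0.80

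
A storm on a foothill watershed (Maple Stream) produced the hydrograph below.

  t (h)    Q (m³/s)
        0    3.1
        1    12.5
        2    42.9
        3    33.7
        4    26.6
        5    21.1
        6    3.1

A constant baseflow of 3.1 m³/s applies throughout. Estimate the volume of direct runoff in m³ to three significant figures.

Direct-runoff ordinates (Q − Q_b): 0.0, 9.4, 39.8, 30.6, 23.5, 18.0, 0.0 m³/s.
ΣQ_DR = 121.3 m³/s.
With Δt = 1 h = 3600 s, V = ΣQ_DR · Δt = 121.3 × 3600 = 4.37 × 10^5 m³.

V ≈ 4.37 × 10^5 m³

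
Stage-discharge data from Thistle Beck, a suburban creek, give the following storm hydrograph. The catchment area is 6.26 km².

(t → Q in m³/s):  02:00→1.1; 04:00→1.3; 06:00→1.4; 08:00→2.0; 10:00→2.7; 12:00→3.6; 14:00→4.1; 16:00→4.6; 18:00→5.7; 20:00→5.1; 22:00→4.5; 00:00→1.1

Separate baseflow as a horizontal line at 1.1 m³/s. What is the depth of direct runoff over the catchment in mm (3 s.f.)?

d ≈ 27.6 mm

Direct runoff: 0.0, 0.2, 0.3, 0.9, 1.6, 2.5, 3.0, 3.5, 4.6, 4.0, 3.4, 0.0 m³/s; ΣQ_DR = 24.00 m³/s.
V = ΣQ_DR · Δt = 24.00 × 7200 s = 1.728 × 10^5 m³.
Over A = 6.26 km², depth = V / A = 27.6 mm.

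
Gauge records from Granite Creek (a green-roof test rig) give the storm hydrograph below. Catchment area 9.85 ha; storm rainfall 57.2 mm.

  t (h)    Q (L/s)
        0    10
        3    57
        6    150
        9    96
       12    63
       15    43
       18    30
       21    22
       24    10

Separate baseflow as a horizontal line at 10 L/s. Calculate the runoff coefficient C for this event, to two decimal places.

C ≈ 0.75

ΣQ_DR = 391.0 L/s; V = ΣQ_DR·Δt = 4.223 × 10^6 L.
Runoff depth d = V / A = 42.87 mm.
C = d / P = 42.87 / 57.2 = 0.75.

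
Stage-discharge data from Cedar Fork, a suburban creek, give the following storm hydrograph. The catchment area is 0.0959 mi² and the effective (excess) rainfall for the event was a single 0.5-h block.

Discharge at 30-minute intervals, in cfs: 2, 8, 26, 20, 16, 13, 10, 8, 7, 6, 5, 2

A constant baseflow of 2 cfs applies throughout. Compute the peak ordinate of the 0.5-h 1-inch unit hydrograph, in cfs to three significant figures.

U_p ≈ 30.0 cfs

Direct runoff: 0.0, 6.0, 24.0, 18.0, 14.0, 11.0, 8.0, 6.0, 5.0, 4.0, 3.0, 0.0 cfs; ΣQ_DR = 99.00 cfs, peak = 24.0 cfs.
Runoff depth d = ΣQ_DR·Δt / A = 99.00 × 1800 / (0.0959 mi²) = 0.7998 in.
The 1-inch UH is the DRH scaled by (1 in)/d, so U_p = 24.0 × 1/0.7998 = 30.0 cfs.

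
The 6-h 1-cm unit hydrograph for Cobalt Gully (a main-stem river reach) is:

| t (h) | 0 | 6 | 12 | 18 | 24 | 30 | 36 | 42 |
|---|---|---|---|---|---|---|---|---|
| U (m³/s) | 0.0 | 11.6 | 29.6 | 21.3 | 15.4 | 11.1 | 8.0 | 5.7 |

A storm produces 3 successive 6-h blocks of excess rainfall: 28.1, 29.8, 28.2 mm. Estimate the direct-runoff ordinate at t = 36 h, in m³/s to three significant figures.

Q ≈ 99.0 m³/s

By discrete convolution, Q_j = Σ (P_i / 10 mm) · U_{j−i}.
At t = 36 h (j=6): Q = (28.1/10)·8.0 + (29.8/10)·11.1 + (28.2/10)·15.4 = 99.0 m³/s.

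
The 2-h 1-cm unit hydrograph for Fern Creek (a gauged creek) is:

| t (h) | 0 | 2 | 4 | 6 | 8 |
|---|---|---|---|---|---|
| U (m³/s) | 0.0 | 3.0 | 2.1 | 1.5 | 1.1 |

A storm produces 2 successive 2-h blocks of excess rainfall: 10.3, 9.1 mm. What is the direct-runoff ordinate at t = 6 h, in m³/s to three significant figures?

By discrete convolution, Q_j = Σ (P_i / 10 mm) · U_{j−i}.
At t = 6 h (j=3): Q = (10.3/10)·1.5 + (9.1/10)·2.1 = 3.46 m³/s.

Q ≈ 3.46 m³/s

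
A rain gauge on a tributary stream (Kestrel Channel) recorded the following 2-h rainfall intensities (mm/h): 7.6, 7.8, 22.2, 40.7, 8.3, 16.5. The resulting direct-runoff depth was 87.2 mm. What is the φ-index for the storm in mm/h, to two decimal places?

Only the 3 blocks with intensity above φ contribute runoff: 22.2, 40.7, 16.5 mm/h.
Σ(I−φ)·Δt = d  ⇒  (22.2+40.7+16.5 − 3φ)·2 = 87.2
φ = (79.40 − 87.2/2) / 3 = 11.93 mm/h.

φ ≈ 11.93 mm/h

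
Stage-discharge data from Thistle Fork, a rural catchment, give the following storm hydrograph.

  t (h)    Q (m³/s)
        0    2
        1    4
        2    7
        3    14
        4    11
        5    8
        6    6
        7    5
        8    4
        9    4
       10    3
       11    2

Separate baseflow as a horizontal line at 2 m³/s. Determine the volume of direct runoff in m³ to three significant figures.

V ≈ 1.66 × 10^5 m³

Direct-runoff ordinates (Q − Q_b): 0.0, 2.0, 5.0, 12.0, 9.0, 6.0, 4.0, 3.0, 2.0, 2.0, 1.0, 0.0 m³/s.
ΣQ_DR = 46.00 m³/s.
With Δt = 1 h = 3600 s, V = ΣQ_DR · Δt = 46.00 × 3600 = 1.66 × 10^5 m³.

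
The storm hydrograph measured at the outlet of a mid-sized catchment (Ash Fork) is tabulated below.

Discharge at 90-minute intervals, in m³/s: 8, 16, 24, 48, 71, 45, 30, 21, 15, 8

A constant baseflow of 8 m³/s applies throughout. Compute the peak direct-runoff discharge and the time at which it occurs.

Q_p = 63.0 m³/s at t = 6 h

Subtracting baseflow gives direct-runoff ordinates: 0.0, 8.0, 16.0, 40.0, 63.0, 37.0, 22.0, 13.0, 7.0, 0.0 m³/s.
The maximum is 63.0 m³/s, occurring at the reading for t = 6 h.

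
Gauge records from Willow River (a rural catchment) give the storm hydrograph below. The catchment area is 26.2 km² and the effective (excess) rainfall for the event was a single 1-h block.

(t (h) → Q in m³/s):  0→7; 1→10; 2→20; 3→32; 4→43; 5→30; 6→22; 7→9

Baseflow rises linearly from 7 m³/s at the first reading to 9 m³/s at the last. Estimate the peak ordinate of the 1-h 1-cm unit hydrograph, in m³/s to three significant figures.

U_p ≈ 23.3 m³/s

Direct runoff: 0.00, 2.71, 12.43, 24.14, 34.86, 21.57, 13.29, 0.00 m³/s; ΣQ_DR = 109.0 m³/s, peak = 34.86 m³/s.
Runoff depth d = ΣQ_DR·Δt / A = 109.0 × 3600 / (26.2 km²) = 14.98 mm.
The 1-cm UH is the DRH scaled by (10 mm)/d, so U_p = 34.86 × 10/14.98 = 23.3 m³/s.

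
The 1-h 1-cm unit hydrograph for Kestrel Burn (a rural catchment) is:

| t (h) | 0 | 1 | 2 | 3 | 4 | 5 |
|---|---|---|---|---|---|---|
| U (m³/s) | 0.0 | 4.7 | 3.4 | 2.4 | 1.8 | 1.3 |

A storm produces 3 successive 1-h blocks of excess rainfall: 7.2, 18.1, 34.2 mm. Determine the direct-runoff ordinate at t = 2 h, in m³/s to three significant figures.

Q ≈ 11.0 m³/s

By discrete convolution, Q_j = Σ (P_i / 10 mm) · U_{j−i}.
At t = 2 h (j=2): Q = (7.2/10)·3.4 + (18.1/10)·4.7 + (34.2/10)·0.0 = 11.0 m³/s.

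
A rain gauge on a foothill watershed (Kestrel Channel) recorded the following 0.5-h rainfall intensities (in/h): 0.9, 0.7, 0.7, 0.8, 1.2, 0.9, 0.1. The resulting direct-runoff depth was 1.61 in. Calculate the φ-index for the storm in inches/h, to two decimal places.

φ ≈ 0.33 in/h

Only the 6 blocks with intensity above φ contribute runoff: 0.9, 0.7, 0.7, 0.8, 1.2, 0.9 in/h.
Σ(I−φ)·Δt = d  ⇒  (0.9+0.7+0.7+0.8+1.2+0.9 − 6φ)·0.5 = 1.61
φ = (5.200 − 1.61/0.5) / 6 = 0.33 in/h.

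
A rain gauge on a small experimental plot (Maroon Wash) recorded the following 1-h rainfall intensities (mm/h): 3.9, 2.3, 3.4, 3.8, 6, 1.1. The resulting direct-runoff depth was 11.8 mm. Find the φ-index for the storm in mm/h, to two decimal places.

Only the 5 blocks with intensity above φ contribute runoff: 3.9, 2.3, 3.4, 3.8, 6 mm/h.
Σ(I−φ)·Δt = d  ⇒  (3.9+2.3+3.4+3.8+6 − 5φ)·1 = 11.8
φ = (19.40 − 11.8/1) / 5 = 1.52 mm/h.

φ ≈ 1.52 mm/h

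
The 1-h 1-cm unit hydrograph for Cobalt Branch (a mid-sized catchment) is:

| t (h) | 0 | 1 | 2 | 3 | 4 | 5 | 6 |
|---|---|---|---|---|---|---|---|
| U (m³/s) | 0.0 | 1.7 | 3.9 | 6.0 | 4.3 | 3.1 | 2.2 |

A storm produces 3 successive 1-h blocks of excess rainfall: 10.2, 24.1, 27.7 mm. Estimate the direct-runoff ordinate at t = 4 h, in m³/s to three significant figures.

Q ≈ 29.6 m³/s

By discrete convolution, Q_j = Σ (P_i / 10 mm) · U_{j−i}.
At t = 4 h (j=4): Q = (10.2/10)·4.3 + (24.1/10)·6.0 + (27.7/10)·3.9 = 29.6 m³/s.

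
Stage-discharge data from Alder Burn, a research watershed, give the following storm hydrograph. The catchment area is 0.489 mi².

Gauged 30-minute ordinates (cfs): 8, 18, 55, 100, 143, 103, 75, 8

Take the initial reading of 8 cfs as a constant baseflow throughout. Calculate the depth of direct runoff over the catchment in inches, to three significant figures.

d ≈ 0.707 in

Direct runoff: 0.0, 10.0, 47.0, 92.0, 135.0, 95.0, 67.0, 0.0 cfs; ΣQ_DR = 446.0 cfs.
V = ΣQ_DR · Δt = 446.0 × 1800 s = 8.028 × 10^5 ft³.
Over A = 0.489 mi², depth = V / A = 0.707 in.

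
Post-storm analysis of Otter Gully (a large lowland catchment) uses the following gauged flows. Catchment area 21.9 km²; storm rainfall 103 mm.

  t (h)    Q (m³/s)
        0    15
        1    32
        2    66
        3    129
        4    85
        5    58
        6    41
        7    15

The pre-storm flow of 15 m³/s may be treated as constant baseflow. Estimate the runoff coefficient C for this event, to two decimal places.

C ≈ 0.51

ΣQ_DR = 321.0 m³/s; V = ΣQ_DR·Δt = 1.156 × 10^6 m³.
Runoff depth d = V / A = 52.77 mm.
C = d / P = 52.77 / 103 = 0.51.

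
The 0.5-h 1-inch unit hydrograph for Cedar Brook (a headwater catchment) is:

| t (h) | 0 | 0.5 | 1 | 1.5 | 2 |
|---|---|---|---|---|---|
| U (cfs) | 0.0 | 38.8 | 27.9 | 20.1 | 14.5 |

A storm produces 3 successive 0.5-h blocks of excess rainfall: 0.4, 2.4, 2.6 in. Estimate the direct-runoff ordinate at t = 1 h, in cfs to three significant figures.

By discrete convolution, Q_j = Σ (P_i / 1 in) · U_{j−i}.
At t = 1 h (j=2): Q = (0.4/1)·27.9 + (2.4/1)·38.8 + (2.6/1)·0.0 = 104 cfs.

Q ≈ 104 cfs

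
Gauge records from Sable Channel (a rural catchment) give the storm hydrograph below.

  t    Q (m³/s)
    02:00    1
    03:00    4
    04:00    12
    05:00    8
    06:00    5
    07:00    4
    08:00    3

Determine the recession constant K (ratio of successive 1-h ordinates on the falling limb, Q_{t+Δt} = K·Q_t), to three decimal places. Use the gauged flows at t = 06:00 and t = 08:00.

Using the recession-limb readings at t = 06:00 and t = 08:00: Q falls from 5 to 3 m³/s over 2 intervals.
K = (Q₂/Q₁)^(1/2) = (3/5)^(1/2) = 0.775.

K ≈ 0.775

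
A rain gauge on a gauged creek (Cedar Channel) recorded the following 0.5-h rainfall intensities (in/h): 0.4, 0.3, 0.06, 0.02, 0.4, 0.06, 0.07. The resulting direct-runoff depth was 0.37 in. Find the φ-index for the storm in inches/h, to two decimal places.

φ ≈ 0.12 in/h

Only the 3 blocks with intensity above φ contribute runoff: 0.4, 0.3, 0.4 in/h.
Σ(I−φ)·Δt = d  ⇒  (0.4+0.3+0.4 − 3φ)·0.5 = 0.37
φ = (1.100 − 0.37/0.5) / 3 = 0.12 in/h.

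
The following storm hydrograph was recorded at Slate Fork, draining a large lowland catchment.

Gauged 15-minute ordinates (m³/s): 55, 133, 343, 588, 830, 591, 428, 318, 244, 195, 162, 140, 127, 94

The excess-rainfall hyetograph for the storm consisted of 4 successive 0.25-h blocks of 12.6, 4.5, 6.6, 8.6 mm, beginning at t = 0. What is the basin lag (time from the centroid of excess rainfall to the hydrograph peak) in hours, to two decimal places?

t_L ≈ 0.54 h

Centroid of excess rainfall: t_c = Σ P_i·t̄_i / ΣP_i = 0.4617 h (block centres at 0.125, 0.375, 0.625, 0.875 h).
Hydrograph peak occurs at t = 1 h, so basin lag t_L = 1 − 0.4617 = 0.54 h.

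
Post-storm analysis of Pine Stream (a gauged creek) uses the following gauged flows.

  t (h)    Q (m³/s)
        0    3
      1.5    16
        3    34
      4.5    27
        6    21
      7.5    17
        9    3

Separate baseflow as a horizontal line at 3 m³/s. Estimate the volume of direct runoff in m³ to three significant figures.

V ≈ 5.40 × 10^5 m³

Direct-runoff ordinates (Q − Q_b): 0.0, 13.0, 31.0, 24.0, 18.0, 14.0, 0.0 m³/s.
ΣQ_DR = 100.0 m³/s.
With Δt = 1.5 h = 5400 s, V = ΣQ_DR · Δt = 100.0 × 5400 = 5.40 × 10^5 m³.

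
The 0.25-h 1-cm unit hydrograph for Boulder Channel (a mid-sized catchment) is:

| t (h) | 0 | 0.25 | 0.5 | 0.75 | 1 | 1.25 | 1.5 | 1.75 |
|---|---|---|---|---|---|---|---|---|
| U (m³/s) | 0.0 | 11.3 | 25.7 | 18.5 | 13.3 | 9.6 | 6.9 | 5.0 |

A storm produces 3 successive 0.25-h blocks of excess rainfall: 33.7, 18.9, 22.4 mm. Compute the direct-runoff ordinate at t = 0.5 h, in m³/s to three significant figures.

By discrete convolution, Q_j = Σ (P_i / 10 mm) · U_{j−i}.
At t = 0.5 h (j=2): Q = (33.7/10)·25.7 + (18.9/10)·11.3 + (22.4/10)·0.0 = 108 m³/s.

Q ≈ 108 m³/s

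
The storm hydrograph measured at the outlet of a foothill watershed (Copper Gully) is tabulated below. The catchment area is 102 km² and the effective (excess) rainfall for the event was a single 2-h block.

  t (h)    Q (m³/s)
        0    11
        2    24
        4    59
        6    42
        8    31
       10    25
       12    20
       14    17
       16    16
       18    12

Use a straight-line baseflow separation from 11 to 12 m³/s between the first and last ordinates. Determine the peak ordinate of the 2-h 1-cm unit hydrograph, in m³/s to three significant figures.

Direct runoff: 0.00, 12.89, 47.78, 30.67, 19.56, 13.44, 8.33, 5.22, 4.11, 0.00 m³/s; ΣQ_DR = 142.0 m³/s, peak = 47.78 m³/s.
Runoff depth d = ΣQ_DR·Δt / A = 142.0 × 7200 / (102 km²) = 10.02 mm.
The 1-cm UH is the DRH scaled by (10 mm)/d, so U_p = 47.78 × 10/10.02 = 47.7 m³/s.

U_p ≈ 47.7 m³/s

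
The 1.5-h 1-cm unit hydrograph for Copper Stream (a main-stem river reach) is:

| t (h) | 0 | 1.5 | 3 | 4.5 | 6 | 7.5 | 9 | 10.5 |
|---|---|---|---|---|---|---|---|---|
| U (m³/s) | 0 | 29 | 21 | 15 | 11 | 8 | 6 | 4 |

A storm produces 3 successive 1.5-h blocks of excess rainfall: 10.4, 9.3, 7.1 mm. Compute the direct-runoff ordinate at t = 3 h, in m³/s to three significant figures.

Q ≈ 48.8 m³/s

By discrete convolution, Q_j = Σ (P_i / 10 mm) · U_{j−i}.
At t = 3 h (j=2): Q = (10.4/10)·21 + (9.3/10)·29 + (7.1/10)·0 = 48.8 m³/s.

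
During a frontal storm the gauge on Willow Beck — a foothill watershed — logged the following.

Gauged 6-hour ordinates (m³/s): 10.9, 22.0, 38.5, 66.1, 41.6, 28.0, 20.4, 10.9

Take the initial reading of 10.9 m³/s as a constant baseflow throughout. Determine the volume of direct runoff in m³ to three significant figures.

V ≈ 3.27 × 10^6 m³

Direct-runoff ordinates (Q − Q_b): 0.0, 11.1, 27.6, 55.2, 30.7, 17.1, 9.5, 0.0 m³/s.
ΣQ_DR = 151.2 m³/s.
With Δt = 6 h = 21600 s, V = ΣQ_DR · Δt = 151.2 × 21600 = 3.27 × 10^6 m³.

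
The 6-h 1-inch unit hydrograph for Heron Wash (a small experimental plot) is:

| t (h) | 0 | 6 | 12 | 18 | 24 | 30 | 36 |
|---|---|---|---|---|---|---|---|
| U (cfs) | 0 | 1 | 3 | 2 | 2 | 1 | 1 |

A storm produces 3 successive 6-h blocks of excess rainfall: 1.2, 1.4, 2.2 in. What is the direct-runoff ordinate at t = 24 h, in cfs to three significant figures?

Q ≈ 11.8 cfs

By discrete convolution, Q_j = Σ (P_i / 1 in) · U_{j−i}.
At t = 24 h (j=4): Q = (1.2/1)·2 + (1.4/1)·2 + (2.2/1)·3 = 11.8 cfs.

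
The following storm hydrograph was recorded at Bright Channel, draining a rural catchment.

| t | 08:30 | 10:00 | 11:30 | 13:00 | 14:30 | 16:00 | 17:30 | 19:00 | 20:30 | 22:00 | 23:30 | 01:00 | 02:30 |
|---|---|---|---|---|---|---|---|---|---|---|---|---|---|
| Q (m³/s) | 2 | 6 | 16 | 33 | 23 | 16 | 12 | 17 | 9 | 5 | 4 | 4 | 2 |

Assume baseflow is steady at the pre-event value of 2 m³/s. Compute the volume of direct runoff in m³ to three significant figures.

Direct-runoff ordinates (Q − Q_b): 0.0, 4.0, 14.0, 31.0, 21.0, 14.0, 10.0, 15.0, 7.0, 3.0, 2.0, 2.0, 0.0 m³/s.
ΣQ_DR = 123.0 m³/s.
With Δt = 1.5 h = 5400 s, V = ΣQ_DR · Δt = 123.0 × 5400 = 6.64 × 10^5 m³.

V ≈ 6.64 × 10^5 m³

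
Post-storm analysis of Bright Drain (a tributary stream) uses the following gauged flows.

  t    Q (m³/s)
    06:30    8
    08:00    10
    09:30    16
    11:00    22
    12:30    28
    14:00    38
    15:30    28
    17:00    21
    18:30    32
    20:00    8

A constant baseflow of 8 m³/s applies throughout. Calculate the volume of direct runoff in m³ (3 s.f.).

V ≈ 7.07 × 10^5 m³

Direct-runoff ordinates (Q − Q_b): 0.0, 2.0, 8.0, 14.0, 20.0, 30.0, 20.0, 13.0, 24.0, 0.0 m³/s.
ΣQ_DR = 131.0 m³/s.
With Δt = 1.5 h = 5400 s, V = ΣQ_DR · Δt = 131.0 × 5400 = 7.07 × 10^5 m³.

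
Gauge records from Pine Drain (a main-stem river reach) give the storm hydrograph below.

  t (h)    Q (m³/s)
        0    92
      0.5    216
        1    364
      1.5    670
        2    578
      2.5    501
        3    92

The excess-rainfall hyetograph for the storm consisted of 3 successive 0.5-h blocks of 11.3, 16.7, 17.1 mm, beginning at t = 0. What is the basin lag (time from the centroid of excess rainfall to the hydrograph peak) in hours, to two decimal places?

t_L ≈ 0.69 h

Centroid of excess rainfall: t_c = Σ P_i·t̄_i / ΣP_i = 0.8143 h (block centres at 0.25, 0.75, 1.25 h).
Hydrograph peak occurs at t = 1.5 h, so basin lag t_L = 1.5 − 0.8143 = 0.69 h.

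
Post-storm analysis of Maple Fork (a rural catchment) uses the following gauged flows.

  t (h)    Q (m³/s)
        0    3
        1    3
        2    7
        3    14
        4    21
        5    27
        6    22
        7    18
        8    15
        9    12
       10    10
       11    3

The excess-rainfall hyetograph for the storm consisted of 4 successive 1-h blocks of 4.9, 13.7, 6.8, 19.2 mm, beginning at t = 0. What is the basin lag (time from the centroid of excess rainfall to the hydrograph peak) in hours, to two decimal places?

t_L ≈ 2.60 h

Centroid of excess rainfall: t_c = Σ P_i·t̄_i / ΣP_i = 2.4036 h (block centres at 0.5, 1.5, 2.5, 3.5 h).
Hydrograph peak occurs at t = 5 h, so basin lag t_L = 5 − 2.4036 = 2.60 h.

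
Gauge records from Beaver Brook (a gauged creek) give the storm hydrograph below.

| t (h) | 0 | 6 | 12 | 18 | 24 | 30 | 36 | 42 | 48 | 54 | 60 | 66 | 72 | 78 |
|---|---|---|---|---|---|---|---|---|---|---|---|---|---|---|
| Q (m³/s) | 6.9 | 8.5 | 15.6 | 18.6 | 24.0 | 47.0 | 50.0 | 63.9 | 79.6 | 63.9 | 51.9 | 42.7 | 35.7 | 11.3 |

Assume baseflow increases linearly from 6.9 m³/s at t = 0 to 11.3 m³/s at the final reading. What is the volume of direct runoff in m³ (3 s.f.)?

V ≈ 8.47 × 10^6 m³

Direct-runoff ordinates (Q − Q_b): 0.00, 1.26, 8.02, 10.68, 15.75, 38.41, 41.07, 54.63, 69.99, 53.95, 41.62, 32.08, 24.74, 0.00 m³/s.
ΣQ_DR = 392.2 m³/s.
With Δt = 6 h = 21600 s, V = ΣQ_DR · Δt = 392.2 × 21600 = 8.47 × 10^6 m³.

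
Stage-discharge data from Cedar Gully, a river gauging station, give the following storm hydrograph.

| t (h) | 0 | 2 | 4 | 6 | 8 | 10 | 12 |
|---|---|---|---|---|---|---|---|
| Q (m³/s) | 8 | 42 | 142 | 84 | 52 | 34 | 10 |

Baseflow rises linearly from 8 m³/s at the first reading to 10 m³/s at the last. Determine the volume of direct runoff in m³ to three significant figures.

Direct-runoff ordinates (Q − Q_b): 0.00, 33.67, 133.33, 75.00, 42.67, 24.33, 0.00 m³/s.
ΣQ_DR = 309.0 m³/s.
With Δt = 2 h = 7200 s, V = ΣQ_DR · Δt = 309.0 × 7200 = 2.22 × 10^6 m³.

V ≈ 2.22 × 10^6 m³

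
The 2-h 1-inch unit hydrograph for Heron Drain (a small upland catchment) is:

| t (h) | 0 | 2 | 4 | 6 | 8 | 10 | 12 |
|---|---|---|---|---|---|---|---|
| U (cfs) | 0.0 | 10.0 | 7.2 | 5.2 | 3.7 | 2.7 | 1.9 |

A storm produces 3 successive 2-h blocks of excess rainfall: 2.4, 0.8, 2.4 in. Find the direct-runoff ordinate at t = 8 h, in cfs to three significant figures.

Q ≈ 30.3 cfs

By discrete convolution, Q_j = Σ (P_i / 1 in) · U_{j−i}.
At t = 8 h (j=4): Q = (2.4/1)·3.7 + (0.8/1)·5.2 + (2.4/1)·7.2 = 30.3 cfs.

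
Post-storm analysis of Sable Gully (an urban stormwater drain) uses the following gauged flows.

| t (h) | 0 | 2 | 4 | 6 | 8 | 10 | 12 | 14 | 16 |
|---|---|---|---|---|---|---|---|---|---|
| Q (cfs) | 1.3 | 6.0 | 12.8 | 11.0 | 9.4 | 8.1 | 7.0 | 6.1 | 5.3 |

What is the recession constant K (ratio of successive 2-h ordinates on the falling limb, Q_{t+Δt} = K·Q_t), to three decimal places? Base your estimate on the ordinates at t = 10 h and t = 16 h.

Using the recession-limb readings at t = 10 h and t = 16 h: Q falls from 8.1 to 5.3 cfs over 3 intervals.
K = (Q₂/Q₁)^(1/3) = (5.3/8.1)^(1/3) = 0.868.

K ≈ 0.868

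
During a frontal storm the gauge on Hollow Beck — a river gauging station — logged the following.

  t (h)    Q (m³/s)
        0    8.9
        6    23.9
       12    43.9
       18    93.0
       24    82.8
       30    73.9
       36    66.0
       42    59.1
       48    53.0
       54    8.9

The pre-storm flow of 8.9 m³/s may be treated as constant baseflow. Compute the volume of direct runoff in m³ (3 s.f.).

V ≈ 9.17 × 10^6 m³

Direct-runoff ordinates (Q − Q_b): 0.0, 15.0, 35.0, 84.1, 73.9, 65.0, 57.1, 50.2, 44.1, 0.0 m³/s.
ΣQ_DR = 424.4 m³/s.
With Δt = 6 h = 21600 s, V = ΣQ_DR · Δt = 424.4 × 21600 = 9.17 × 10^6 m³.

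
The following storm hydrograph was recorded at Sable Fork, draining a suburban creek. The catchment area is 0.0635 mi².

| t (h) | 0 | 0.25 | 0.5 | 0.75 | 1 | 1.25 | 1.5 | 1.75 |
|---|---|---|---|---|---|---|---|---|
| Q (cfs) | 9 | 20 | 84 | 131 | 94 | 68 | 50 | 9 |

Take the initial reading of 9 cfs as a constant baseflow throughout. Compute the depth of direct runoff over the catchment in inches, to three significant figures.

d ≈ 2.40 in

Direct runoff: 0.0, 11.0, 75.0, 122.0, 85.0, 59.0, 41.0, 0.0 cfs; ΣQ_DR = 393.0 cfs.
V = ΣQ_DR · Δt = 393.0 × 900 s = 3.537 × 10^5 ft³.
Over A = 0.0635 mi², depth = V / A = 2.40 in.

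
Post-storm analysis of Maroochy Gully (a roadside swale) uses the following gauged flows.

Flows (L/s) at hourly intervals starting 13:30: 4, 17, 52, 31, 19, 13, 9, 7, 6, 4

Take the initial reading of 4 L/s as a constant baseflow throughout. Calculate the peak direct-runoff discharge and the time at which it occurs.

Q_p = 48.0 L/s at t = 15:30

Subtracting baseflow gives direct-runoff ordinates: 0.0, 13.0, 48.0, 27.0, 15.0, 9.0, 5.0, 3.0, 2.0, 0.0 L/s.
The maximum is 48.0 L/s, occurring at the reading for t = 15:30.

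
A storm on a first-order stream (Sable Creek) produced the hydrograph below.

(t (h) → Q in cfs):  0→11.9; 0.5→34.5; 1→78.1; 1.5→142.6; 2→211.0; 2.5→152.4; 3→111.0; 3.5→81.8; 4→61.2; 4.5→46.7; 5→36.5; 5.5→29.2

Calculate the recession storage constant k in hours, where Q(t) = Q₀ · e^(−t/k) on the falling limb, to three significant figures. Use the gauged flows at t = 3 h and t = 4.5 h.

On the falling limb, Q drops from 111.0 to 46.7 cfs between t = 3 h and t = 4.5 h (Δt = 1.5 h).
k = −Δt / ln(Q₂/Q₁) = −1.5 / ln(46.7/111.0) = 1.73 h.

k ≈ 1.73 h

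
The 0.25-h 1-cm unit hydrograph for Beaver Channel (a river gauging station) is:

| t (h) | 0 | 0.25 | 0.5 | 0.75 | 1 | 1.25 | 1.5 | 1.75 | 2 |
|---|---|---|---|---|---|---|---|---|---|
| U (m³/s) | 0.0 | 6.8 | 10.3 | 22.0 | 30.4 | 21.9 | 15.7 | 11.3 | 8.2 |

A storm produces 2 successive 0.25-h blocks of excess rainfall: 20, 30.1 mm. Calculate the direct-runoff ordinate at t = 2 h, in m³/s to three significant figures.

Q ≈ 50.4 m³/s

By discrete convolution, Q_j = Σ (P_i / 10 mm) · U_{j−i}.
At t = 2 h (j=8): Q = (20/10)·8.2 + (30.1/10)·11.3 = 50.4 m³/s.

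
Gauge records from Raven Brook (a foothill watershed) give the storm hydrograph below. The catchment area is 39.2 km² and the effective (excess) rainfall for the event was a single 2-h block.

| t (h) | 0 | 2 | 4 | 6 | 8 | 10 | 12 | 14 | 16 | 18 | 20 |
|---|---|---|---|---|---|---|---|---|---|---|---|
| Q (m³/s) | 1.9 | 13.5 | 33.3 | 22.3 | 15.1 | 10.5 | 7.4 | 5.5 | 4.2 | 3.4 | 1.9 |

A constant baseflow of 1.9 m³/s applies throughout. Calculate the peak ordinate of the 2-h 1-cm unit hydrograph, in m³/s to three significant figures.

Direct runoff: 0.0, 11.6, 31.4, 20.4, 13.2, 8.6, 5.5, 3.6, 2.3, 1.5, 0.0 m³/s; ΣQ_DR = 98.10 m³/s, peak = 31.4 m³/s.
Runoff depth d = ΣQ_DR·Δt / A = 98.10 × 7200 / (39.2 km²) = 18.02 mm.
The 1-cm UH is the DRH scaled by (10 mm)/d, so U_p = 31.4 × 10/18.02 = 17.4 m³/s.

U_p ≈ 17.4 m³/s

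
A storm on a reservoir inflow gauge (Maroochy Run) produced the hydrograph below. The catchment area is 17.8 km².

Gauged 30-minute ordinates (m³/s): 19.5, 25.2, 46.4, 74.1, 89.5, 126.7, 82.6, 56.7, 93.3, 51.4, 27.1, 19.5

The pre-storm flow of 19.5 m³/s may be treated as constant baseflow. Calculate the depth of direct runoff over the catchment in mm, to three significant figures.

Direct runoff: 0.0, 5.7, 26.9, 54.6, 70.0, 107.2, 63.1, 37.2, 73.8, 31.9, 7.6, 0.0 m³/s; ΣQ_DR = 478.0 m³/s.
V = ΣQ_DR · Δt = 478.0 × 1800 s = 8.604 × 10^5 m³.
Over A = 17.8 km², depth = V / A = 48.3 mm.

d ≈ 48.3 mm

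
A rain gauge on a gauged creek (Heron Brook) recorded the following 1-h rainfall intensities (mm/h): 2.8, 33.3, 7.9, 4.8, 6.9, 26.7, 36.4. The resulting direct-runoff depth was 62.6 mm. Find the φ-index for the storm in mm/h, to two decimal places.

Only the 3 blocks with intensity above φ contribute runoff: 33.3, 26.7, 36.4 mm/h.
Σ(I−φ)·Δt = d  ⇒  (33.3+26.7+36.4 − 3φ)·1 = 62.6
φ = (96.40 − 62.6/1) / 3 = 11.27 mm/h.

φ ≈ 11.27 mm/h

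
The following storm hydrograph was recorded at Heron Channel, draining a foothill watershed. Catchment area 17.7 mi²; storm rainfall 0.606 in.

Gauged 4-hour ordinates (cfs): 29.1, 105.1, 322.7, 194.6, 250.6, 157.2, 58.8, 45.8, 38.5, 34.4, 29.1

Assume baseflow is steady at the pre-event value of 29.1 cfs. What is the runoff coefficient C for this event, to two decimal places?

ΣQ_DR = 945.8 cfs; V = ΣQ_DR·Δt = 1.362 × 10^7 ft³.
Runoff depth d = V / A = 0.3312 in.
C = d / P = 0.3312 / 0.606 = 0.55.

C ≈ 0.55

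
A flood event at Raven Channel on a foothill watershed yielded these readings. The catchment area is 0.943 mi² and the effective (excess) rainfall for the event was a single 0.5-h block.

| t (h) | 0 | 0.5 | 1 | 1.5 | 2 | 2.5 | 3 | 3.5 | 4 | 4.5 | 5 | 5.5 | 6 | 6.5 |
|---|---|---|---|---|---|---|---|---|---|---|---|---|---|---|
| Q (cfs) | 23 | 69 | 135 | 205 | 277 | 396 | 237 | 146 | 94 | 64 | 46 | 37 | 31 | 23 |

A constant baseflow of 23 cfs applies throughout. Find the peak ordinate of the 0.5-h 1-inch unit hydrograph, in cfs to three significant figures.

U_p ≈ 311 cfs

Direct runoff: 0.0, 46.0, 112.0, 182.0, 254.0, 373.0, 214.0, 123.0, 71.0, 41.0, 23.0, 14.0, 8.0, 0.0 cfs; ΣQ_DR = 1461 cfs, peak = 373.0 cfs.
Runoff depth d = ΣQ_DR·Δt / A = 1461 × 1800 / (0.943 mi²) = 1.200 in.
The 1-inch UH is the DRH scaled by (1 in)/d, so U_p = 373.0 × 1/1.200 = 311 cfs.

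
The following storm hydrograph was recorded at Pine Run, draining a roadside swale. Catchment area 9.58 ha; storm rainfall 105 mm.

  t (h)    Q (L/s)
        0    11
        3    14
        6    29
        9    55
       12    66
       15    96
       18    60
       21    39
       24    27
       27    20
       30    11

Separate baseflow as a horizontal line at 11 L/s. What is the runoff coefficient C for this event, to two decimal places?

ΣQ_DR = 307.0 L/s; V = ΣQ_DR·Δt = 3.316 × 10^6 L.
Runoff depth d = V / A = 34.61 mm.
C = d / P = 34.61 / 105 = 0.33.

C ≈ 0.33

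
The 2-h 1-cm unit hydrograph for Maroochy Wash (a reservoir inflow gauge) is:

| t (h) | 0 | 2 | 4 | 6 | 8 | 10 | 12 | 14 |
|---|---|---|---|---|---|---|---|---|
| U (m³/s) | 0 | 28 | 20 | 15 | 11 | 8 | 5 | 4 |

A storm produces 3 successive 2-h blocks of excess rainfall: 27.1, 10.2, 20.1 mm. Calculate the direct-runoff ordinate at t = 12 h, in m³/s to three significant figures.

Q ≈ 43.8 m³/s

By discrete convolution, Q_j = Σ (P_i / 10 mm) · U_{j−i}.
At t = 12 h (j=6): Q = (27.1/10)·5 + (10.2/10)·8 + (20.1/10)·11 = 43.8 m³/s.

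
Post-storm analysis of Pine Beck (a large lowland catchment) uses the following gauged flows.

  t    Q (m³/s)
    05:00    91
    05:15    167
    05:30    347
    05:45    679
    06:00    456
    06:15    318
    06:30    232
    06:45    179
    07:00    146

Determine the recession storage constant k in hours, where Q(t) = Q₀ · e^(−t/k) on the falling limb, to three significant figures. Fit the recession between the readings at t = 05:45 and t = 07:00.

k ≈ 0.813 h

On the falling limb, Q drops from 679 to 146 m³/s between t = 05:45 and t = 07:00 (Δt = 1.25 h).
k = −Δt / ln(Q₂/Q₁) = −1.25 / ln(146/679) = 0.813 h.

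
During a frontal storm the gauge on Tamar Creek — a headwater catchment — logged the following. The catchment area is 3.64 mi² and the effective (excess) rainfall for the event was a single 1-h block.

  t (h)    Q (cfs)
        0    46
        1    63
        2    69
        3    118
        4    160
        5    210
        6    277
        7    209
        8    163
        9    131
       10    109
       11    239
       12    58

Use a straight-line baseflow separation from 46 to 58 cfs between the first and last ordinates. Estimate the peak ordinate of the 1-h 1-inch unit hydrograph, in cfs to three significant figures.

Direct runoff: 0.00, 16.00, 21.00, 69.00, 110.00, 159.00, 225.00, 156.00, 109.00, 76.00, 53.00, 182.00, 0.00 cfs; ΣQ_DR = 1176 cfs, peak = 225.00 cfs.
Runoff depth d = ΣQ_DR·Δt / A = 1176 × 3600 / (3.64 mi²) = 0.5006 in.
The 1-inch UH is the DRH scaled by (1 in)/d, so U_p = 225.00 × 1/0.5006 = 449 cfs.

U_p ≈ 449 cfs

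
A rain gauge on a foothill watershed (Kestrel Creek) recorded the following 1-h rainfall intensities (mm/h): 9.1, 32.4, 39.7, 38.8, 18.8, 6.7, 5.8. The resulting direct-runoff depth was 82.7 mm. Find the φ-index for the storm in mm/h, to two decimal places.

Only the 4 blocks with intensity above φ contribute runoff: 32.4, 39.7, 38.8, 18.8 mm/h.
Σ(I−φ)·Δt = d  ⇒  (32.4+39.7+38.8+18.8 − 4φ)·1 = 82.7
φ = (129.7 − 82.7/1) / 4 = 11.75 mm/h.

φ ≈ 11.75 mm/h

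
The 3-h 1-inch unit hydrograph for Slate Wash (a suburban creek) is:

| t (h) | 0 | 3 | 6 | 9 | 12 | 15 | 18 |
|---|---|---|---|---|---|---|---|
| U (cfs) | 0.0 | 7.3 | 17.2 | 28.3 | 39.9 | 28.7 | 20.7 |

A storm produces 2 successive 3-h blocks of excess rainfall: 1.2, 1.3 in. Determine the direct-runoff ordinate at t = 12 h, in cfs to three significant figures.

By discrete convolution, Q_j = Σ (P_i / 1 in) · U_{j−i}.
At t = 12 h (j=4): Q = (1.2/1)·39.9 + (1.3/1)·28.3 = 84.7 cfs.

Q ≈ 84.7 cfs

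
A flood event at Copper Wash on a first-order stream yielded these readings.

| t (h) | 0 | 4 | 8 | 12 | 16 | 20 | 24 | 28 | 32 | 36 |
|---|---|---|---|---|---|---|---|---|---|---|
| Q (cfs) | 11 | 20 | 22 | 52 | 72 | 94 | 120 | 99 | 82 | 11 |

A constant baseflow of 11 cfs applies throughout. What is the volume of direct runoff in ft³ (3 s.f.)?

V ≈ 6.81 × 10^6 ft³

Direct-runoff ordinates (Q − Q_b): 0.0, 9.0, 11.0, 41.0, 61.0, 83.0, 109.0, 88.0, 71.0, 0.0 cfs.
ΣQ_DR = 473.0 cfs.
With Δt = 4 h = 14400 s, V = ΣQ_DR · Δt = 473.0 × 14400 = 6.81 × 10^6 ft³.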